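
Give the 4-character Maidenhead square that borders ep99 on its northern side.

Latitude square 9; +1 → 10, wraps to 0, carry into field.
Latitude field P = 15; +1 → 16 = Q.
The longitude characters are unchanged.

EQ90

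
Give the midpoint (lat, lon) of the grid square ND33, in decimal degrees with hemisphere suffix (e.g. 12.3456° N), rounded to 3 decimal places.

Field N=13, D=3: +13·20° lon, +3·10° lat → SW at lon 80°, lat -60°.
Square 3, 3: +3·2° lon, +3·1° lat → SW at lon 86°, lat -57°.
Cell spans 2° lon × 1° lat. Centre is SW corner plus half of each.
latitude 56.500° S, longitude 87.000° E.

56.500° S, 87.000° E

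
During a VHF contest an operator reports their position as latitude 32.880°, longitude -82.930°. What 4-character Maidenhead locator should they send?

EM82

Offset from 180°W / 90°S: lon 97.07°, lat 122.88°.
Field: lon ⌊97.07/20⌋ = 4 → E; lat ⌊122.88/10⌋ = 12 → M.
Square: lon ⌊17.07/2⌋ = 8; lat ⌊2.88/1⌋ = 2.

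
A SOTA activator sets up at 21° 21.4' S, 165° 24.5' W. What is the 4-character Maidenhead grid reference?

Add 180° to longitude and 90° to latitude: 14.59, 68.64.
Field: lon ⌊14.59/20⌋ = 0 → A; lat ⌊68.64/10⌋ = 6 → G.
Square: lon ⌊14.59/2⌋ = 7; lat ⌊8.64/1⌋ = 8.

AG78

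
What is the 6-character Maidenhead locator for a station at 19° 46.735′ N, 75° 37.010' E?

Shift to the Maidenhead origin (180°W, 90°S): lon 255.6168, lat 109.7789.
Field: lon ⌊255.6168/20⌋ = 12 → M; lat ⌊109.7789/10⌋ = 10 → K.
Square: lon ⌊15.6168/2⌋ = 7; lat ⌊9.7789/1⌋ = 9.
Subsquare: lon ⌊1.6168/0.0833333⌋ = 19 → t; lat ⌊0.7789/0.0416667⌋ = 18 → s.

MK79ts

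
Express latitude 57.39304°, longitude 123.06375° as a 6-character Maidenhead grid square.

PO17mj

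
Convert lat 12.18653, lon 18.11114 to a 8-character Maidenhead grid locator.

Offset from 180°W / 90°S: lon 198.11114°, lat 102.18653°.
Field: lon ⌊198.11114/20⌋ = 9 → J; lat ⌊102.18653/10⌋ = 10 → K.
Square: lon ⌊18.11114/2⌋ = 9; lat ⌊2.18653/1⌋ = 2.
Subsquare: lon ⌊0.11114/0.0833333⌋ = 1 → b; lat ⌊0.18653/0.0416667⌋ = 4 → e.
Extended square: lon ⌊0.02781/0.00833333⌋ = 3; lat ⌊0.01986/0.00416667⌋ = 4.

JK92be34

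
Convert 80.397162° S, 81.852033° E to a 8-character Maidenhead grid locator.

Add 180° to longitude and 90° to latitude: 261.85203, 9.60284.
Field: lon ⌊261.85203/20⌋ = 13 → N; lat ⌊9.60284/10⌋ = 0 → A.
Square: lon ⌊1.85203/2⌋ = 0; lat ⌊9.60284/1⌋ = 9.
Subsquare: lon ⌊1.85203/0.0833333⌋ = 22 → w; lat ⌊0.60284/0.0416667⌋ = 14 → o.
Extended square: lon ⌊0.01870/0.00833333⌋ = 2; lat ⌊0.01950/0.00416667⌋ = 4.

NA09wo24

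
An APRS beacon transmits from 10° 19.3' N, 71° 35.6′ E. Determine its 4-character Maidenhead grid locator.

MK50

Shift to the Maidenhead origin (180°W, 90°S): lon 251.59, lat 100.32.
Field: 251.59/20 → 12 → M, 100.32/10 → 10 → K; chars MK.
Square: 11.59/2 → 5, 0.32/1 → 0; chars 50.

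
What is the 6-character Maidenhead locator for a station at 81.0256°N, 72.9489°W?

Shift to the Maidenhead origin (180°W, 90°S): lon 107.0511, lat 171.0256.
Field: 107.0511/20 → 5 → F, 171.0256/10 → 17 → R; chars FR.
Square: 7.0511/2 → 3, 1.0256/1 → 1; chars 31.
Subsquare: 1.0511/0.0833333 → 12 → m, 0.0256/0.0416667 → 0 → a; chars ma.

FR31ma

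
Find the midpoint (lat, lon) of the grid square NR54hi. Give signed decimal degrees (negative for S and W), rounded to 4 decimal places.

Field N=13, R=17: +13·20° lon, +17·10° lat → SW at lon 80°, lat 80°.
Square 5, 4: +5·2° lon, +4·1° lat → SW at lon 90°, lat 84°.
Subsquare h=7, i=8: +7·0.0833333° lon, +8·0.0416667° lat → SW at lon 90.5833°, lat 84.3333°.
Cell spans 0.0833333° lon × 0.0416667° lat. Centre is SW corner plus half of each.
latitude 84.3542, longitude 90.6250.

84.3542, 90.6250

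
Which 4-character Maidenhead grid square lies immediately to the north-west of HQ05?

GQ96

Longitude square 0; −1 → -1, wraps to 9, carry into field.
Longitude field H = 7; −1 → 6 = G.
Latitude square 5; +1 → 6.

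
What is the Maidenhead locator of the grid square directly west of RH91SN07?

RH91rn97

Longitude extended square 0; −1 → -1, wraps to 9, carry into subsquare.
Longitude subsquare s = 18; −1 → 17 = r.
The latitude characters are unchanged.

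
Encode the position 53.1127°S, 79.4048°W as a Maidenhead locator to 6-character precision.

FD06hv

Offset from 180°W / 90°S: lon 100.5952°, lat 36.8873°.
Field: lon ⌊100.5952/20⌋ = 5 → F; lat ⌊36.8873/10⌋ = 3 → D.
Square: lon ⌊0.5952/2⌋ = 0; lat ⌊6.8873/1⌋ = 6.
Subsquare: lon ⌊0.5952/0.0833333⌋ = 7 → h; lat ⌊0.8873/0.0416667⌋ = 21 → v.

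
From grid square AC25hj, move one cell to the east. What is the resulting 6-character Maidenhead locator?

AC25ij

Longitude subsquare h = 7; +1 → 8 = i.
The latitude characters are unchanged.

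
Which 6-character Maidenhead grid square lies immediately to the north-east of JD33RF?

JD33sg

Longitude subsquare r = 17; +1 → 18 = s.
Latitude subsquare f = 5; +1 → 6 = g.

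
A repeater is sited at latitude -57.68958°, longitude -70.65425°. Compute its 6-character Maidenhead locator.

FD42qh

Shift to the Maidenhead origin (180°W, 90°S): lon 109.3457, lat 32.3104.
Field: lon ⌊109.3457/20⌋ = 5 → F; lat ⌊32.3104/10⌋ = 3 → D.
Square: lon ⌊9.3457/2⌋ = 4; lat ⌊2.3104/1⌋ = 2.
Subsquare: lon ⌊1.3457/0.0833333⌋ = 16 → q; lat ⌊0.3104/0.0416667⌋ = 7 → h.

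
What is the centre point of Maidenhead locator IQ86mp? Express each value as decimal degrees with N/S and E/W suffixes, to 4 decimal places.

76.6458° N, 2.9583° W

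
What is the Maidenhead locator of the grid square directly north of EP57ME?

Latitude subsquare e = 4; +1 → 5 = f.
The longitude characters are unchanged.

EP57mf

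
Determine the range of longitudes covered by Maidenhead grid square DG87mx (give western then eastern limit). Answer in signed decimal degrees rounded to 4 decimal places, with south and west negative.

Field D=3, G=6: +3·20° lon, +6·10° lat → SW at lon -120°, lat -30°.
Square 8, 7: +8·2° lon, +7·1° lat → SW at lon -104°, lat -23°.
Subsquare m=12, x=23: +12·0.0833333° lon, +23·0.0416667° lat → SW at lon -103°, lat -22.0417°.
Cell spans 0.0833333° lon × 0.0416667° lat.
west -103.0000, east -102.9167.

-103.0000, -102.9167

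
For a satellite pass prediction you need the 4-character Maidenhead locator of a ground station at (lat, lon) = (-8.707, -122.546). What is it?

CI81

Offset from 180°W / 90°S: lon 57.45°, lat 81.29°.
Field: 57.45/20 → 2 → C, 81.29/10 → 8 → I; chars CI.
Square: 17.45/2 → 8, 1.29/1 → 1; chars 81.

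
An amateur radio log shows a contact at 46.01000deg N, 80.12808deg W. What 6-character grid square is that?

Add 180° to longitude and 90° to latitude: 99.8719, 136.0100.
Field: lon ⌊99.8719/20⌋ = 4 → E; lat ⌊136.0100/10⌋ = 13 → N.
Square: lon ⌊19.8719/2⌋ = 9; lat ⌊6.0100/1⌋ = 6.
Subsquare: lon ⌊1.8719/0.0833333⌋ = 22 → w; lat ⌊0.0100/0.0416667⌋ = 0 → a.

EN96wa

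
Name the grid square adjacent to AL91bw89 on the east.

AL91bw99

Longitude extended square 8; +1 → 9.
The latitude characters are unchanged.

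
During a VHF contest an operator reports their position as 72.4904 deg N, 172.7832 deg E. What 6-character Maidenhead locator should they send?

Shift to the Maidenhead origin (180°W, 90°S): lon 352.7832, lat 162.4904.
Field (20°×10°, letters A–R): lon ⌊352.7832/20⌋ = 17 → R; lat ⌊162.4904/10⌋ = 16 → Q.
Square (2°×1°, digits 0–9): lon ⌊12.7832/2⌋ = 6; lat ⌊2.4904/1⌋ = 2.
Subsquare (5′×2.5′, letters a–x): lon ⌊0.7832/0.0833333⌋ = 9 → j; lat ⌊0.4904/0.0416667⌋ = 11 → l.

RQ62jl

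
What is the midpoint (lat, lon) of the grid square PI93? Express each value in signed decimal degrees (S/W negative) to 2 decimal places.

Field P=15, I=8: +15·20° lon, +8·10° lat → SW at lon 120°, lat -10°.
Square 9, 3: +9·2° lon, +3·1° lat → SW at lon 138°, lat -7°.
Cell spans 2° lon × 1° lat. Centre is SW corner plus half of each.
latitude -6.50, longitude 139.00.

-6.50, 139.00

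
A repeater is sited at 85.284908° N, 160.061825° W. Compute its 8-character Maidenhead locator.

Offset from 180°W / 90°S: lon 19.93818°, lat 175.28491°.
Field (20°×10°, letters A–R): 19.93818/20 → 0 → A, 175.28491/10 → 17 → R; chars AR.
Square (2°×1°, digits 0–9): 19.93818/2 → 9, 5.28491/1 → 5; chars 95.
Subsquare (5′×2.5′, letters a–x): 1.93818/0.0833333 → 23 → x, 0.28491/0.0416667 → 6 → g; chars xg.
Extended square (30″×15″, digits 0–9): 0.02151/0.00833333 → 2, 0.03491/0.00416667 → 8; chars 28.

AR95xg28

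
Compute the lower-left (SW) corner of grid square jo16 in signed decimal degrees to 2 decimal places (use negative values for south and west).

56.00, 2.00

Field J=9, O=14: +9·20° lon, +14·10° lat → SW at lon 0°, lat 50°.
Square 1, 6: +1·2° lon, +6·1° lat → SW at lon 2°, lat 56°.
latitude 56.00, longitude 2.00.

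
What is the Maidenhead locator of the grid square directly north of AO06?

Latitude square 6; +1 → 7.
The longitude characters are unchanged.

AO07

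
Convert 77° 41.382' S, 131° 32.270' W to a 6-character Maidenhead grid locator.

CB42fh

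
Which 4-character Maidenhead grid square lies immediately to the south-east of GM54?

GM63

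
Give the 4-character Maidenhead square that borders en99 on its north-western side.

Longitude square 9; −1 → 8.
Latitude square 9; +1 → 10, wraps to 0, carry into field.
Latitude field N = 13; +1 → 14 = O.

EO80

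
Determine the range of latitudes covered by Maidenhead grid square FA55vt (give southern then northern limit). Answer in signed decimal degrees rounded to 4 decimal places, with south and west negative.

Field F=5, A=0: +5·20° lon, +0·10° lat → SW at lon -80°, lat -90°.
Square 5, 5: +5·2° lon, +5·1° lat → SW at lon -70°, lat -85°.
Subsquare v=21, t=19: +21·0.0833333° lon, +19·0.0416667° lat → SW at lon -68.25°, lat -84.2083°.
Cell spans 0.0833333° lon × 0.0416667° lat.
south -84.2083, north -84.1667.

-84.2083, -84.1667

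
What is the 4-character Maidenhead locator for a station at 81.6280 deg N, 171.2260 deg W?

AR41

Add 180° to longitude and 90° to latitude: 8.77, 171.63.
Field: lon ⌊8.77/20⌋ = 0 → A; lat ⌊171.63/10⌋ = 17 → R.
Square: lon ⌊8.77/2⌋ = 4; lat ⌊1.63/1⌋ = 1.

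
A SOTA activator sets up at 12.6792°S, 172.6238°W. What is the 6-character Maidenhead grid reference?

AH37qh

Shift to the Maidenhead origin (180°W, 90°S): lon 7.3762, lat 77.3208.
Field (20°×10°, letters A–R): 7.3762/20 → 0 → A, 77.3208/10 → 7 → H; chars AH.
Square (2°×1°, digits 0–9): 7.3762/2 → 3, 7.3208/1 → 7; chars 37.
Subsquare (5′×2.5′, letters a–x): 1.3762/0.0833333 → 16 → q, 0.3208/0.0416667 → 7 → h; chars qh.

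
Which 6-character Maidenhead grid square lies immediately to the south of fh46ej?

Latitude subsquare j = 9; −1 → 8 = i.
The longitude characters are unchanged.

FH46ei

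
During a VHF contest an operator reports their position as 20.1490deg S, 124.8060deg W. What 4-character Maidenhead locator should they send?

CG79

Add 180° to longitude and 90° to latitude: 55.19, 69.85.
Field: 55.19/20 → 2 → C, 69.85/10 → 6 → G; chars CG.
Square: 15.19/2 → 7, 9.85/1 → 9; chars 79.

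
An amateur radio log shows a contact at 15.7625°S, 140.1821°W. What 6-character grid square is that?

Offset from 180°W / 90°S: lon 39.8179°, lat 74.2375°.
Field: lon ⌊39.8179/20⌋ = 1 → B; lat ⌊74.2375/10⌋ = 7 → H.
Square: lon ⌊19.8179/2⌋ = 9; lat ⌊4.2375/1⌋ = 4.
Subsquare: lon ⌊1.8179/0.0833333⌋ = 21 → v; lat ⌊0.2375/0.0416667⌋ = 5 → f.

BH94vf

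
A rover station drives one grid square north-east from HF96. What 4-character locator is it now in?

IF07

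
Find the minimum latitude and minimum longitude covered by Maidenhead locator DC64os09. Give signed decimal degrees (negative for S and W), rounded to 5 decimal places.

-65.21250, -106.83333

Field D=3, C=2: +3·20° lon, +2·10° lat → SW at lon -120°, lat -70°.
Square 6, 4: +6·2° lon, +4·1° lat → SW at lon -108°, lat -66°.
Subsquare o=14, s=18: +14·0.0833333° lon, +18·0.0416667° lat → SW at lon -106.833°, lat -65.25°.
Extended square 0, 9: +0·0.00833333° lon, +9·0.00416667° lat → SW at lon -106.833°, lat -65.2125°.
latitude -65.21250, longitude -106.83333.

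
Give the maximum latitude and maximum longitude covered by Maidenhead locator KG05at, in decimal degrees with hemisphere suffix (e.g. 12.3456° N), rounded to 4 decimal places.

Field K=10, G=6: +10·20° lon, +6·10° lat → SW at lon 20°, lat -30°.
Square 0, 5: +0·2° lon, +5·1° lat → SW at lon 20°, lat -25°.
Subsquare a=0, t=19: +0·0.0833333° lon, +19·0.0416667° lat → SW at lon 20°, lat -24.2083°.
Cell spans 0.0833333° lon × 0.0416667° lat. NE corner is SW corner plus one full cell.
latitude 24.1667° S, longitude 20.0833° E.

24.1667° S, 20.0833° E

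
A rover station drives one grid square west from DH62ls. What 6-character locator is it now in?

Longitude subsquare l = 11; −1 → 10 = k.
The latitude characters are unchanged.

DH62ks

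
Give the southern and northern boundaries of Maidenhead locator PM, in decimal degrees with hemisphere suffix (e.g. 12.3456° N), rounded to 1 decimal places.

Field P=15, M=12: +15·20° lon, +12·10° lat → SW at lon 120°, lat 30°.
Cell spans 20° lon × 10° lat.
south 30.0° N, north 40.0° N.

30.0° N, 40.0° N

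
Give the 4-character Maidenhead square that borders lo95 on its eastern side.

Longitude square 9; +1 → 10, wraps to 0, carry into field.
Longitude field L = 11; +1 → 12 = M.
The latitude characters are unchanged.

MO05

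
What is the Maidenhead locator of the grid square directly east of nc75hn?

NC75in

Longitude subsquare h = 7; +1 → 8 = i.
The latitude characters are unchanged.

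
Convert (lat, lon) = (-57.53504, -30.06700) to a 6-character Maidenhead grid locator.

Shift to the Maidenhead origin (180°W, 90°S): lon 149.9330, lat 32.4650.
Field (20°×10°, letters A–R): 149.9330/20 → 7 → H, 32.4650/10 → 3 → D; chars HD.
Square (2°×1°, digits 0–9): 9.9330/2 → 4, 2.4650/1 → 2; chars 42.
Subsquare (5′×2.5′, letters a–x): 1.9330/0.0833333 → 23 → x, 0.4650/0.0416667 → 11 → l; chars xl.

HD42xl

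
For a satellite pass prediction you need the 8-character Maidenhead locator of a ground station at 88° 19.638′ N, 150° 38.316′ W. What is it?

BR48qh38

Shift to the Maidenhead origin (180°W, 90°S): lon 29.36140, lat 178.32730.
Field: lon ⌊29.36140/20⌋ = 1 → B; lat ⌊178.32730/10⌋ = 17 → R.
Square: lon ⌊9.36140/2⌋ = 4; lat ⌊8.32730/1⌋ = 8.
Subsquare: lon ⌊1.36140/0.0833333⌋ = 16 → q; lat ⌊0.32730/0.0416667⌋ = 7 → h.
Extended square: lon ⌊0.02807/0.00833333⌋ = 3; lat ⌊0.03563/0.00416667⌋ = 8.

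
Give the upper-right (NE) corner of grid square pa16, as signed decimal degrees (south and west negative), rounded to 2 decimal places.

Field P=15, A=0: +15·20° lon, +0·10° lat → SW at lon 120°, lat -90°.
Square 1, 6: +1·2° lon, +6·1° lat → SW at lon 122°, lat -84°.
Cell spans 2° lon × 1° lat. NE corner is SW corner plus one full cell.
latitude -83.00, longitude 124.00.

-83.00, 124.00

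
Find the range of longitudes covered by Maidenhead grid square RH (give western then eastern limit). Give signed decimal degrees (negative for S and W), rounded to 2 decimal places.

160.00, 180.00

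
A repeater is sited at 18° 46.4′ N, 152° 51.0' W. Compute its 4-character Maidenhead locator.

BK38

Offset from 180°W / 90°S: lon 27.15°, lat 108.77°.
Field: 27.15/20 → 1 → B, 108.77/10 → 10 → K; chars BK.
Square: 7.15/2 → 3, 8.77/1 → 8; chars 38.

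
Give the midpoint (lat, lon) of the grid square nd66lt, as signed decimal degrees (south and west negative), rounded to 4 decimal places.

-53.1875, 92.9583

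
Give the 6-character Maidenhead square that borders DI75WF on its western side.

DI75vf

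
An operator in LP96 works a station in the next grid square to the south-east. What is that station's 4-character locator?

MP05

Longitude square 9; +1 → 10, wraps to 0, carry into field.
Longitude field L = 11; +1 → 12 = M.
Latitude square 6; −1 → 5.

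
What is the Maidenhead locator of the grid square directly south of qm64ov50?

QM64ou59

Latitude extended square 0; −1 → -1, wraps to 9, carry into subsquare.
Latitude subsquare v = 21; −1 → 20 = u.
The longitude characters are unchanged.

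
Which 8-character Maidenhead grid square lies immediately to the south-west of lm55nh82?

LM55nh71

Longitude extended square 8; −1 → 7.
Latitude extended square 2; −1 → 1.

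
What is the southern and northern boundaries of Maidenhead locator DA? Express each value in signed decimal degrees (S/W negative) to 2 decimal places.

-90.00, -80.00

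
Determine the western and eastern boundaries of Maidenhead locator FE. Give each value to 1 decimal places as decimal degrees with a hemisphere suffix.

Field F=5, E=4: +5·20° lon, +4·10° lat → SW at lon -80°, lat -50°.
Cell spans 20° lon × 10° lat.
west 80.0° W, east 60.0° W.

80.0° W, 60.0° W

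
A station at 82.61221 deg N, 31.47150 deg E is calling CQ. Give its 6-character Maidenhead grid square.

Shift to the Maidenhead origin (180°W, 90°S): lon 211.4715, lat 172.6122.
Field (20°×10°, letters A–R): lon ⌊211.4715/20⌋ = 10 → K; lat ⌊172.6122/10⌋ = 17 → R.
Square (2°×1°, digits 0–9): lon ⌊11.4715/2⌋ = 5; lat ⌊2.6122/1⌋ = 2.
Subsquare (5′×2.5′, letters a–x): lon ⌊1.4715/0.0833333⌋ = 17 → r; lat ⌊0.6122/0.0416667⌋ = 14 → o.

KR52ro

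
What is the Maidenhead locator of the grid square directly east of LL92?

ML02

Longitude square 9; +1 → 10, wraps to 0, carry into field.
Longitude field L = 11; +1 → 12 = M.
The latitude characters are unchanged.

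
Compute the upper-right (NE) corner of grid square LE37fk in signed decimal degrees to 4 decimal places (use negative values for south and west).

-42.5417, 46.5000

Field L=11, E=4: +11·20° lon, +4·10° lat → SW at lon 40°, lat -50°.
Square 3, 7: +3·2° lon, +7·1° lat → SW at lon 46°, lat -43°.
Subsquare f=5, k=10: +5·0.0833333° lon, +10·0.0416667° lat → SW at lon 46.4167°, lat -42.5833°.
Cell spans 0.0833333° lon × 0.0416667° lat. NE corner is SW corner plus one full cell.
latitude -42.5417, longitude 46.5000.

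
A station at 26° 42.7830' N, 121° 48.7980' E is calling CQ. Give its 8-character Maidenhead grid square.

Add 180° to longitude and 90° to latitude: 301.81330, 116.71305.
Field (20°×10°, letters A–R): 301.81330/20 → 15 → P, 116.71305/10 → 11 → L; chars PL.
Square (2°×1°, digits 0–9): 1.81330/2 → 0, 6.71305/1 → 6; chars 06.
Subsquare (5′×2.5′, letters a–x): 1.81330/0.0833333 → 21 → v, 0.71305/0.0416667 → 17 → r; chars vr.
Extended square (30″×15″, digits 0–9): 0.06330/0.00833333 → 7, 0.00472/0.00416667 → 1; chars 71.

PL06vr71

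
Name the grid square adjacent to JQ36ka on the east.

JQ36la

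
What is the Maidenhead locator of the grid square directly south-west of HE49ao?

HE39xn

Longitude subsquare a = 0; −1 → -1, wraps to 23 = x, carry into square.
Longitude square 4; −1 → 3.
Latitude subsquare o = 14; −1 → 13 = n.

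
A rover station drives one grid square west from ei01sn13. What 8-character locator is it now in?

EI01sn03

Longitude extended square 1; −1 → 0.
The latitude characters are unchanged.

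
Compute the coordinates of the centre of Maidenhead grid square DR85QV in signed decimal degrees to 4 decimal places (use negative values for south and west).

85.8958, -102.6250

Field D=3, R=17: +3·20° lon, +17·10° lat → SW at lon -120°, lat 80°.
Square 8, 5: +8·2° lon, +5·1° lat → SW at lon -104°, lat 85°.
Subsquare q=16, v=21: +16·0.0833333° lon, +21·0.0416667° lat → SW at lon -102.667°, lat 85.875°.
Cell spans 0.0833333° lon × 0.0416667° lat. Centre is SW corner plus half of each.
latitude 85.8958, longitude -102.6250.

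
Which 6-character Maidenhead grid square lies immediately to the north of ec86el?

Latitude subsquare l = 11; +1 → 12 = m.
The longitude characters are unchanged.

EC86em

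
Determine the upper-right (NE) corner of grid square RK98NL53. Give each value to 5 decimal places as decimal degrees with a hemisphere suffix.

18.47500° N, 179.13333° E

Field R=17, K=10: +17·20° lon, +10·10° lat → SW at lon 160°, lat 10°.
Square 9, 8: +9·2° lon, +8·1° lat → SW at lon 178°, lat 18°.
Subsquare n=13, l=11: +13·0.0833333° lon, +11·0.0416667° lat → SW at lon 179.083°, lat 18.4583°.
Extended square 5, 3: +5·0.00833333° lon, +3·0.00416667° lat → SW at lon 179.125°, lat 18.4708°.
Cell spans 0.00833333° lon × 0.00416667° lat. NE corner is SW corner plus one full cell.
latitude 18.47500° N, longitude 179.13333° E.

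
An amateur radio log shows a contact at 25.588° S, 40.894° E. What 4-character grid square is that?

Offset from 180°W / 90°S: lon 220.89°, lat 64.41°.
Field: lon ⌊220.89/20⌋ = 11 → L; lat ⌊64.41/10⌋ = 6 → G.
Square: lon ⌊0.89/2⌋ = 0; lat ⌊4.41/1⌋ = 4.

LG04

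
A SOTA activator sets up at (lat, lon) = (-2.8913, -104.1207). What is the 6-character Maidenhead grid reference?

Shift to the Maidenhead origin (180°W, 90°S): lon 75.8793, lat 87.1087.
Field (20°×10°, letters A–R): 75.8793/20 → 3 → D, 87.1087/10 → 8 → I; chars DI.
Square (2°×1°, digits 0–9): 15.8793/2 → 7, 7.1087/1 → 7; chars 77.
Subsquare (5′×2.5′, letters a–x): 1.8793/0.0833333 → 22 → w, 0.1087/0.0416667 → 2 → c; chars wc.

DI77wc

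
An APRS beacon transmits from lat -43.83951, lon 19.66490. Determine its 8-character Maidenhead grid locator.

JE96td98

Offset from 180°W / 90°S: lon 199.66490°, lat 46.16049°.
Field: 199.66490/20 → 9 → J, 46.16049/10 → 4 → E; chars JE.
Square: 19.66490/2 → 9, 6.16049/1 → 6; chars 96.
Subsquare: 1.66490/0.0833333 → 19 → t, 0.16049/0.0416667 → 3 → d; chars td.
Extended square: 0.08157/0.00833333 → 9, 0.03549/0.00416667 → 8; chars 98.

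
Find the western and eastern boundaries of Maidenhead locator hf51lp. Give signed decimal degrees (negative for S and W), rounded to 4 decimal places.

-29.0833, -29.0000

Field H=7, F=5: +7·20° lon, +5·10° lat → SW at lon -40°, lat -40°.
Square 5, 1: +5·2° lon, +1·1° lat → SW at lon -30°, lat -39°.
Subsquare l=11, p=15: +11·0.0833333° lon, +15·0.0416667° lat → SW at lon -29.0833°, lat -38.375°.
Cell spans 0.0833333° lon × 0.0416667° lat.
west -29.0833, east -29.0000.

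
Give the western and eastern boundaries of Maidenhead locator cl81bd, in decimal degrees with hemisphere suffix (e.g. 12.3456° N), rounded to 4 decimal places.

Field C=2, L=11: +2·20° lon, +11·10° lat → SW at lon -140°, lat 20°.
Square 8, 1: +8·2° lon, +1·1° lat → SW at lon -124°, lat 21°.
Subsquare b=1, d=3: +1·0.0833333° lon, +3·0.0416667° lat → SW at lon -123.917°, lat 21.125°.
Cell spans 0.0833333° lon × 0.0416667° lat.
west 123.9167° W, east 123.8333° W.

123.9167° W, 123.8333° W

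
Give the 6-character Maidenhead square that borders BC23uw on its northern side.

BC23ux

Latitude subsquare w = 22; +1 → 23 = x.
The longitude characters are unchanged.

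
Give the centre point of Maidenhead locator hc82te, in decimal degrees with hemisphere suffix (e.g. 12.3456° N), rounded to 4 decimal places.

67.8125° S, 22.3750° W

Field H=7, C=2: +7·20° lon, +2·10° lat → SW at lon -40°, lat -70°.
Square 8, 2: +8·2° lon, +2·1° lat → SW at lon -24°, lat -68°.
Subsquare t=19, e=4: +19·0.0833333° lon, +4·0.0416667° lat → SW at lon -22.4167°, lat -67.8333°.
Cell spans 0.0833333° lon × 0.0416667° lat. Centre is SW corner plus half of each.
latitude 67.8125° S, longitude 22.3750° W.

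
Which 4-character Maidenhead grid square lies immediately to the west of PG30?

PG20

Longitude square 3; −1 → 2.
The latitude characters are unchanged.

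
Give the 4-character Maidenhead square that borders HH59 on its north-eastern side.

HI60

Longitude square 5; +1 → 6.
Latitude square 9; +1 → 10, wraps to 0, carry into field.
Latitude field H = 7; +1 → 8 = I.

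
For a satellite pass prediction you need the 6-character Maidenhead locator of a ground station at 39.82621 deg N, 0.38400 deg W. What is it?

IM99tt

Add 180° to longitude and 90° to latitude: 179.6160, 129.8262.
Field: lon ⌊179.6160/20⌋ = 8 → I; lat ⌊129.8262/10⌋ = 12 → M.
Square: lon ⌊19.6160/2⌋ = 9; lat ⌊9.8262/1⌋ = 9.
Subsquare: lon ⌊1.6160/0.0833333⌋ = 19 → t; lat ⌊0.8262/0.0416667⌋ = 19 → t.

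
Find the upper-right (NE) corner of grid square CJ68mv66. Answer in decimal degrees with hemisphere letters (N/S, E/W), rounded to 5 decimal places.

8.90417° N, 126.94167° W

Field C=2, J=9: +2·20° lon, +9·10° lat → SW at lon -140°, lat 0°.
Square 6, 8: +6·2° lon, +8·1° lat → SW at lon -128°, lat 8°.
Subsquare m=12, v=21: +12·0.0833333° lon, +21·0.0416667° lat → SW at lon -127°, lat 8.875°.
Extended square 6, 6: +6·0.00833333° lon, +6·0.00416667° lat → SW at lon -126.95°, lat 8.9°.
Cell spans 0.00833333° lon × 0.00416667° lat. NE corner is SW corner plus one full cell.
latitude 8.90417° N, longitude 126.94167° W.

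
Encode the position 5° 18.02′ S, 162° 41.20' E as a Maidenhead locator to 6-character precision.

RI14iq

Offset from 180°W / 90°S: lon 342.6867°, lat 84.6997°.
Field: 342.6867/20 → 17 → R, 84.6997/10 → 8 → I; chars RI.
Square: 2.6867/2 → 1, 4.6997/1 → 4; chars 14.
Subsquare: 0.6867/0.0833333 → 8 → i, 0.6997/0.0416667 → 16 → q; chars iq.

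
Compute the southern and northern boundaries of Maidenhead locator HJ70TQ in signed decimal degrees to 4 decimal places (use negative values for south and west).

0.6667, 0.7083

Field H=7, J=9: +7·20° lon, +9·10° lat → SW at lon -40°, lat 0°.
Square 7, 0: +7·2° lon, +0·1° lat → SW at lon -26°, lat 0°.
Subsquare t=19, q=16: +19·0.0833333° lon, +16·0.0416667° lat → SW at lon -24.4167°, lat 0.666667°.
Cell spans 0.0833333° lon × 0.0416667° lat.
south 0.6667, north 0.7083.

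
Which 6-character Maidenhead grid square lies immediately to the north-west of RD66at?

RD56xu

Longitude subsquare a = 0; −1 → -1, wraps to 23 = x, carry into square.
Longitude square 6; −1 → 5.
Latitude subsquare t = 19; +1 → 20 = u.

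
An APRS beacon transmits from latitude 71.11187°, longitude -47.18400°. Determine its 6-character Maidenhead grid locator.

GQ61jc

Offset from 180°W / 90°S: lon 132.8160°, lat 161.1119°.
Field (20°×10°, letters A–R): 132.8160/20 → 6 → G, 161.1119/10 → 16 → Q; chars GQ.
Square (2°×1°, digits 0–9): 12.8160/2 → 6, 1.1119/1 → 1; chars 61.
Subsquare (5′×2.5′, letters a–x): 0.8160/0.0833333 → 9 → j, 0.1119/0.0416667 → 2 → c; chars jc.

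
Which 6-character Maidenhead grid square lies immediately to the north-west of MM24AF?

Longitude subsquare a = 0; −1 → -1, wraps to 23 = x, carry into square.
Longitude square 2; −1 → 1.
Latitude subsquare f = 5; +1 → 6 = g.

MM14xg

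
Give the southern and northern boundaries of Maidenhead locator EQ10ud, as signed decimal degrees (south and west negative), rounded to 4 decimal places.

Field E=4, Q=16: +4·20° lon, +16·10° lat → SW at lon -100°, lat 70°.
Square 1, 0: +1·2° lon, +0·1° lat → SW at lon -98°, lat 70°.
Subsquare u=20, d=3: +20·0.0833333° lon, +3·0.0416667° lat → SW at lon -96.3333°, lat 70.125°.
Cell spans 0.0833333° lon × 0.0416667° lat.
south 70.1250, north 70.1667.

70.1250, 70.1667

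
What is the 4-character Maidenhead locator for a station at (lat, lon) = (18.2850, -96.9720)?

EK18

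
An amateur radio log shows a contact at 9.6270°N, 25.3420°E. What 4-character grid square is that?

KJ29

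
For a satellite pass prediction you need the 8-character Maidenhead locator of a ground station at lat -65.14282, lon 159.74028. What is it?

Shift to the Maidenhead origin (180°W, 90°S): lon 339.74028, lat 24.85718.
Field: 339.74028/20 → 16 → Q, 24.85718/10 → 2 → C; chars QC.
Square: 19.74028/2 → 9, 4.85718/1 → 4; chars 94.
Subsquare: 1.74028/0.0833333 → 20 → u, 0.85718/0.0416667 → 20 → u; chars uu.
Extended square: 0.07361/0.00833333 → 8, 0.02385/0.00416667 → 5; chars 85.

QC94uu85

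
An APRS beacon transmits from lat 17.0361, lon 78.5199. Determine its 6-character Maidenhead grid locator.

MK97ga

Add 180° to longitude and 90° to latitude: 258.5199, 107.0361.
Field: 258.5199/20 → 12 → M, 107.0361/10 → 10 → K; chars MK.
Square: 18.5199/2 → 9, 7.0361/1 → 7; chars 97.
Subsquare: 0.5199/0.0833333 → 6 → g, 0.0361/0.0416667 → 0 → a; chars ga.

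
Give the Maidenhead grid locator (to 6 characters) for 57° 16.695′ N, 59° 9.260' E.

LO97ng

Offset from 180°W / 90°S: lon 239.1543°, lat 147.2783°.
Field: lon ⌊239.1543/20⌋ = 11 → L; lat ⌊147.2783/10⌋ = 14 → O.
Square: lon ⌊19.1543/2⌋ = 9; lat ⌊7.2783/1⌋ = 7.
Subsquare: lon ⌊1.1543/0.0833333⌋ = 13 → n; lat ⌊0.2783/0.0416667⌋ = 6 → g.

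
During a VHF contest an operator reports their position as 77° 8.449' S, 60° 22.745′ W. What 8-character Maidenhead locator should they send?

FB92tu46

Offset from 180°W / 90°S: lon 119.62092°, lat 12.85918°.
Field: 119.62092/20 → 5 → F, 12.85918/10 → 1 → B; chars FB.
Square: 19.62092/2 → 9, 2.85918/1 → 2; chars 92.
Subsquare: 1.62092/0.0833333 → 19 → t, 0.85918/0.0416667 → 20 → u; chars tu.
Extended square: 0.03758/0.00833333 → 4, 0.02585/0.00416667 → 6; chars 46.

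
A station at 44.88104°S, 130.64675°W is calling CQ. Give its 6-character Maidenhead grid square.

CE45qc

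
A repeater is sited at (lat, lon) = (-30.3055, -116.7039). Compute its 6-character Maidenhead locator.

DF19pq

Shift to the Maidenhead origin (180°W, 90°S): lon 63.2961, lat 59.6945.
Field: 63.2961/20 → 3 → D, 59.6945/10 → 5 → F; chars DF.
Square: 3.2961/2 → 1, 9.6945/1 → 9; chars 19.
Subsquare: 1.2961/0.0833333 → 15 → p, 0.6945/0.0416667 → 16 → q; chars pq.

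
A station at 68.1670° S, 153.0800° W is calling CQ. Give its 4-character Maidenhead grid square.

Shift to the Maidenhead origin (180°W, 90°S): lon 26.92, lat 21.83.
Field (20°×10°, letters A–R): lon ⌊26.92/20⌋ = 1 → B; lat ⌊21.83/10⌋ = 2 → C.
Square (2°×1°, digits 0–9): lon ⌊6.92/2⌋ = 3; lat ⌊1.83/1⌋ = 1.

BC31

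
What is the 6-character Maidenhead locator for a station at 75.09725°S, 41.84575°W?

Add 180° to longitude and 90° to latitude: 138.1542, 14.9027.
Field: 138.1542/20 → 6 → G, 14.9027/10 → 1 → B; chars GB.
Square: 18.1542/2 → 9, 4.9027/1 → 4; chars 94.
Subsquare: 0.1542/0.0833333 → 1 → b, 0.9027/0.0416667 → 21 → v; chars bv.

GB94bv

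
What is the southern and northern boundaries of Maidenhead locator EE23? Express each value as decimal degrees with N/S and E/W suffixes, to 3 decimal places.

Field E=4, E=4: +4·20° lon, +4·10° lat → SW at lon -100°, lat -50°.
Square 2, 3: +2·2° lon, +3·1° lat → SW at lon -96°, lat -47°.
Cell spans 2° lon × 1° lat.
south 47.000° S, north 46.000° S.

47.000° S, 46.000° S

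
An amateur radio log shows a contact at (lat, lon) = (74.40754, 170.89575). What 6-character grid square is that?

Offset from 180°W / 90°S: lon 350.8958°, lat 164.4075°.
Field: 350.8958/20 → 17 → R, 164.4075/10 → 16 → Q; chars RQ.
Square: 10.8958/2 → 5, 4.4075/1 → 4; chars 54.
Subsquare: 0.8958/0.0833333 → 10 → k, 0.4075/0.0416667 → 9 → j; chars kj.

RQ54kj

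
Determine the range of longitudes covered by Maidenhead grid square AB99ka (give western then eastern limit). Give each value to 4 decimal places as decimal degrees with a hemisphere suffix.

161.1667° W, 161.0833° W

Field A=0, B=1: +0·20° lon, +1·10° lat → SW at lon -180°, lat -80°.
Square 9, 9: +9·2° lon, +9·1° lat → SW at lon -162°, lat -71°.
Subsquare k=10, a=0: +10·0.0833333° lon, +0·0.0416667° lat → SW at lon -161.167°, lat -71°.
Cell spans 0.0833333° lon × 0.0416667° lat.
west 161.1667° W, east 161.0833° W.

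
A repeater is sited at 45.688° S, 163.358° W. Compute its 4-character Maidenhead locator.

Add 180° to longitude and 90° to latitude: 16.64, 44.31.
Field: lon ⌊16.64/20⌋ = 0 → A; lat ⌊44.31/10⌋ = 4 → E.
Square: lon ⌊16.64/2⌋ = 8; lat ⌊4.31/1⌋ = 4.

AE84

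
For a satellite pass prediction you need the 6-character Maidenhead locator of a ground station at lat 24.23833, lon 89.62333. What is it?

Add 180° to longitude and 90° to latitude: 269.6233, 114.2383.
Field: 269.6233/20 → 13 → N, 114.2383/10 → 11 → L; chars NL.
Square: 9.6233/2 → 4, 4.2383/1 → 4; chars 44.
Subsquare: 1.6233/0.0833333 → 19 → t, 0.2383/0.0416667 → 5 → f; chars tf.

NL44tf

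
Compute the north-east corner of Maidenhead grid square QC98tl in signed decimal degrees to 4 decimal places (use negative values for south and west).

-61.5000, 159.6667

Field Q=16, C=2: +16·20° lon, +2·10° lat → SW at lon 140°, lat -70°.
Square 9, 8: +9·2° lon, +8·1° lat → SW at lon 158°, lat -62°.
Subsquare t=19, l=11: +19·0.0833333° lon, +11·0.0416667° lat → SW at lon 159.583°, lat -61.5417°.
Cell spans 0.0833333° lon × 0.0416667° lat. NE corner is SW corner plus one full cell.
latitude -61.5000, longitude 159.6667.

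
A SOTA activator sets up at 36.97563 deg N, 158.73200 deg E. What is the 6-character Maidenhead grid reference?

Shift to the Maidenhead origin (180°W, 90°S): lon 338.7320, lat 126.9756.
Field: lon ⌊338.7320/20⌋ = 16 → Q; lat ⌊126.9756/10⌋ = 12 → M.
Square: lon ⌊18.7320/2⌋ = 9; lat ⌊6.9756/1⌋ = 6.
Subsquare: lon ⌊0.7320/0.0833333⌋ = 8 → i; lat ⌊0.9756/0.0416667⌋ = 23 → x.

QM96ix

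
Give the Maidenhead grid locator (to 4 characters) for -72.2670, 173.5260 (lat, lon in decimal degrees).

RB67

Add 180° to longitude and 90° to latitude: 353.53, 17.73.
Field: lon ⌊353.53/20⌋ = 17 → R; lat ⌊17.73/10⌋ = 1 → B.
Square: lon ⌊13.53/2⌋ = 6; lat ⌊7.73/1⌋ = 7.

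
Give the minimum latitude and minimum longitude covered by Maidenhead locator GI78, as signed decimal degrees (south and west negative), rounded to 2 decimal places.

-2.00, -46.00

Field G=6, I=8: +6·20° lon, +8·10° lat → SW at lon -60°, lat -10°.
Square 7, 8: +7·2° lon, +8·1° lat → SW at lon -46°, lat -2°.
latitude -2.00, longitude -46.00.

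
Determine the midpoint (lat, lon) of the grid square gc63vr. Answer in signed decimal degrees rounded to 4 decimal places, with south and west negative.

Field G=6, C=2: +6·20° lon, +2·10° lat → SW at lon -60°, lat -70°.
Square 6, 3: +6·2° lon, +3·1° lat → SW at lon -48°, lat -67°.
Subsquare v=21, r=17: +21·0.0833333° lon, +17·0.0416667° lat → SW at lon -46.25°, lat -66.2917°.
Cell spans 0.0833333° lon × 0.0416667° lat. Centre is SW corner plus half of each.
latitude -66.2708, longitude -46.2083.

-66.2708, -46.2083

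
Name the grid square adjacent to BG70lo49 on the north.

Latitude extended square 9; +1 → 10, wraps to 0, carry into subsquare.
Latitude subsquare o = 14; +1 → 15 = p.
The longitude characters are unchanged.

BG70lp40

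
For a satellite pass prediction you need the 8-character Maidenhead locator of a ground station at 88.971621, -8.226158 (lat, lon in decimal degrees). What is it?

IR58vx23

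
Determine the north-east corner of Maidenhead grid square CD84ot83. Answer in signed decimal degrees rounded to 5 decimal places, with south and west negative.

Field C=2, D=3: +2·20° lon, +3·10° lat → SW at lon -140°, lat -60°.
Square 8, 4: +8·2° lon, +4·1° lat → SW at lon -124°, lat -56°.
Subsquare o=14, t=19: +14·0.0833333° lon, +19·0.0416667° lat → SW at lon -122.833°, lat -55.2083°.
Extended square 8, 3: +8·0.00833333° lon, +3·0.00416667° lat → SW at lon -122.767°, lat -55.1958°.
Cell spans 0.00833333° lon × 0.00416667° lat. NE corner is SW corner plus one full cell.
latitude -55.19167, longitude -122.75833.

-55.19167, -122.75833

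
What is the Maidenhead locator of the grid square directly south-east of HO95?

IO04

Longitude square 9; +1 → 10, wraps to 0, carry into field.
Longitude field H = 7; +1 → 8 = I.
Latitude square 5; −1 → 4.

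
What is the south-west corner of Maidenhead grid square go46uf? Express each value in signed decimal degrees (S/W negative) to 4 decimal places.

56.2083, -50.3333

Field G=6, O=14: +6·20° lon, +14·10° lat → SW at lon -60°, lat 50°.
Square 4, 6: +4·2° lon, +6·1° lat → SW at lon -52°, lat 56°.
Subsquare u=20, f=5: +20·0.0833333° lon, +5·0.0416667° lat → SW at lon -50.3333°, lat 56.2083°.
latitude 56.2083, longitude -50.3333.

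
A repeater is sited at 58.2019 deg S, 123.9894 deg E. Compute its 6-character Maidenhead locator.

Add 180° to longitude and 90° to latitude: 303.9894, 31.7981.
Field: lon ⌊303.9894/20⌋ = 15 → P; lat ⌊31.7981/10⌋ = 3 → D.
Square: lon ⌊3.9894/2⌋ = 1; lat ⌊1.7981/1⌋ = 1.
Subsquare: lon ⌊1.9894/0.0833333⌋ = 23 → x; lat ⌊0.7981/0.0416667⌋ = 19 → t.

PD11xt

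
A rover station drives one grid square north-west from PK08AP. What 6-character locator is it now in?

OK98xq

Longitude subsquare a = 0; −1 → -1, wraps to 23 = x, carry into square.
Longitude square 0; −1 → -1, wraps to 9, carry into field.
Longitude field P = 15; −1 → 14 = O.
Latitude subsquare p = 15; +1 → 16 = q.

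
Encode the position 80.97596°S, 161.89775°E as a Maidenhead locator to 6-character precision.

Add 180° to longitude and 90° to latitude: 341.8977, 9.0240.
Field: 341.8977/20 → 17 → R, 9.0240/10 → 0 → A; chars RA.
Square: 1.8977/2 → 0, 9.0240/1 → 9; chars 09.
Subsquare: 1.8977/0.0833333 → 22 → w, 0.0240/0.0416667 → 0 → a; chars wa.

RA09wa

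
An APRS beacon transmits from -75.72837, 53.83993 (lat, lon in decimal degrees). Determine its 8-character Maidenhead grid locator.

LB64wg05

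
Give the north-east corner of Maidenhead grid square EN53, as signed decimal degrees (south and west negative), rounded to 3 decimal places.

Field E=4, N=13: +4·20° lon, +13·10° lat → SW at lon -100°, lat 40°.
Square 5, 3: +5·2° lon, +3·1° lat → SW at lon -90°, lat 43°.
Cell spans 2° lon × 1° lat. NE corner is SW corner plus one full cell.
latitude 44.000, longitude -88.000.

44.000, -88.000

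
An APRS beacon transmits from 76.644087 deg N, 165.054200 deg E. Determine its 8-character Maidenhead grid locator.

RQ26mp64

Add 180° to longitude and 90° to latitude: 345.05420, 166.64409.
Field: 345.05420/20 → 17 → R, 166.64409/10 → 16 → Q; chars RQ.
Square: 5.05420/2 → 2, 6.64409/1 → 6; chars 26.
Subsquare: 1.05420/0.0833333 → 12 → m, 0.64409/0.0416667 → 15 → p; chars mp.
Extended square: 0.05420/0.00833333 → 6, 0.01909/0.00416667 → 4; chars 64.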